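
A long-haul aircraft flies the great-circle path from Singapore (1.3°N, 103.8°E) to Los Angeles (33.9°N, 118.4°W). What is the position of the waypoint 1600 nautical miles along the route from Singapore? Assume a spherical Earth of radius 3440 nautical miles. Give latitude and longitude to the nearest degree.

Write both endpoints as unit vectors p₁, p₂ with components (cos φ cos λ, cos φ sin λ, sin φ).
The central angle between the endpoints is δ = arccos(p₁·p₂) ≈ 2.217 rad (127.0°). The total great-circle distance is δ·R ≈ 2.217 × 3440 ≈ 7626 nmi, so the target fraction is f = 1600/7626 ≈ 0.210.
Interpolate at f ≈ 0.210 with slerp weights a = sin((1−f)δ)/sin δ ≈ 1.232, b = sin(fδ)/sin δ ≈ 0.562.
p = a·p₁ + b·p₂ ≈ (-0.516, 0.786, 0.341); φ = arcsin(p_z) ≈ 19.95°, λ = atan2(p_y, p_x) ≈ 123.26°.

≈ 20°N, 123°E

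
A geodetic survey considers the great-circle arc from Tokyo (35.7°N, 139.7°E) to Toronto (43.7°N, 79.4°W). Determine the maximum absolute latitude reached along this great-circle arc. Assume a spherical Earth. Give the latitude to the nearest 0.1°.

≈ 68.2°N

The great circle lies in the plane with unit normal n̂ = (p₁ × p₂)/|p₁ × p₂|.
Here n̂_z ≈ +0.371; the vertex latitude is φ_max = arccos|n̂_z| ≈ 68.2°.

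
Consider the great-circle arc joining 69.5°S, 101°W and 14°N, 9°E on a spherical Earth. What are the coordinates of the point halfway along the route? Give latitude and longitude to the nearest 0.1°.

≈ 37.3°S, 12.2°W

Write both endpoints as unit vectors p₁, p₂ with components (cos φ cos λ, cos φ sin λ, sin φ).
The central angle between the endpoints is δ = arccos(p₁·p₂) ≈ 1.921 rad (110.0°).
Interpolate at f = 1/2 with slerp weights a = sin((1−f)δ)/sin δ ≈ 0.872, b = sin(fδ)/sin δ ≈ 0.872.
p = a·p₁ + b·p₂ ≈ (0.778, -0.167, -0.606); φ = arcsin(p_z) ≈ -37.30°, λ = atan2(p_y, p_x) ≈ -12.15°.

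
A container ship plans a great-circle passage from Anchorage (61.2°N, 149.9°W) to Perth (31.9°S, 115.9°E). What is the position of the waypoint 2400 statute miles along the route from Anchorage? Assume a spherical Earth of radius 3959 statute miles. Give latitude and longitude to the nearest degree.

≈ (41°N, 163°E)

Write both endpoints as unit vectors p₁, p₂ with components (cos φ cos λ, cos φ sin λ, sin φ).
The central angle between the endpoints is δ = arccos(p₁·p₂) ≈ 2.086 rad (119.5°). The total great-circle distance is δ·R ≈ 2.086 × 3959 ≈ 8260 mi, so the target fraction is f = 2400/8260 ≈ 0.291.
Interpolate at f ≈ 0.291 with slerp weights a = sin((1−f)δ)/sin δ ≈ 1.145, b = sin(fδ)/sin δ ≈ 0.655.
p = a·p₁ + b·p₂ ≈ (-0.720, 0.224, 0.657); φ = arcsin(p_z) ≈ 41.07°, λ = atan2(p_y, p_x) ≈ 162.75°.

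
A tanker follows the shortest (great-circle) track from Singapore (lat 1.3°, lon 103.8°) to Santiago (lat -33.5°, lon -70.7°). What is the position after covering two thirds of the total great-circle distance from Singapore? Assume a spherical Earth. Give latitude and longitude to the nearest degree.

≈ lat -79°, lon -26°

From cos δ = sin φ₁ sin φ₂ + cos φ₁ cos φ₂ cos Δλ, the central angle is δ ≈ 2.572 rad (147.4°).
Interpolate at f = 2/3 with slerp weights a = sin((1−f)δ)/sin δ ≈ 1.403, b = sin(fδ)/sin δ ≈ 1.836.
p = a·p₁ + b·p₂ ≈ (0.171, -0.083, -0.982); φ = arcsin(p_z) ≈ -79.02°, λ = atan2(p_y, p_x) ≈ -25.80°.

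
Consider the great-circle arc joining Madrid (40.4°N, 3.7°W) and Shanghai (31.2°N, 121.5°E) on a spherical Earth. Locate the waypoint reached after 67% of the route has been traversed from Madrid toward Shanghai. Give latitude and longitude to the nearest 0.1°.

Convert each endpoint to a unit vector on the sphere (x = cos φ cos λ, y = cos φ sin λ, z = sin φ).
The central angle between the endpoints is δ = arccos(p₁·p₂) ≈ 1.611 rad (92.3°).
Interpolate at f = 0.67 with slerp weights a = sin((1−f)δ)/sin δ ≈ 0.507, b = sin(fδ)/sin δ ≈ 0.882.
p = a·p₁ + b·p₂ ≈ (-0.009, 0.618, 0.786); φ = arcsin(p_z) ≈ 51.79°, λ = atan2(p_y, p_x) ≈ 90.82°.

≈ 51.8°N, 90.8°E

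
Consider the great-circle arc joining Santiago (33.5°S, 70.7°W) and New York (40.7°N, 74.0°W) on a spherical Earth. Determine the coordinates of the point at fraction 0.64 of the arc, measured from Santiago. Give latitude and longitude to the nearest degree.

From cos δ = sin φ₁ sin φ₂ + cos φ₁ cos φ₂ cos Δλ, the central angle is δ ≈ 1.296 rad (74.3°).
Interpolate at f = 0.64 with slerp weights a = sin((1−f)δ)/sin δ ≈ 0.467, b = sin(fδ)/sin δ ≈ 0.766.
p = a·p₁ + b·p₂ ≈ (0.289, -0.926, 0.242); φ = arcsin(p_z) ≈ 13.99°, λ = atan2(p_y, p_x) ≈ -72.68°.

≈ 14°N, 73°W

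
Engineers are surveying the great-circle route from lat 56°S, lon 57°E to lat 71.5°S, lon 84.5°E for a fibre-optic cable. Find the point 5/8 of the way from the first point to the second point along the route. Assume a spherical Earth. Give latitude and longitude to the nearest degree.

Write both endpoints as unit vectors p₁, p₂ with components (cos φ cos λ, cos φ sin λ, sin φ).
The central angle between the endpoints is δ = arccos(p₁·p₂) ≈ 0.338 rad (19.3°).
Interpolate at f = 5/8 with slerp weights a = sin((1−f)δ)/sin δ ≈ 0.381, b = sin(fδ)/sin δ ≈ 0.632.
p = a·p₁ + b·p₂ ≈ (0.135, 0.378, -0.916); φ = arcsin(p_z) ≈ -66.30°, λ = atan2(p_y, p_x) ≈ 70.33°.

≈ lat 66°S, lon 70°E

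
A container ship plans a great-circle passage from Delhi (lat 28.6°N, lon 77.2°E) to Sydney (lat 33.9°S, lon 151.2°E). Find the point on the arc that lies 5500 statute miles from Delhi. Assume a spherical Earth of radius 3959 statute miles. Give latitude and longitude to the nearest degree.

Write both endpoints as unit vectors p₁, p₂ with components (cos φ cos λ, cos φ sin λ, sin φ).
The central angle between the endpoints is δ = arccos(p₁·p₂) ≈ 1.637 rad (93.8°). The total great-circle distance is δ·R ≈ 1.637 × 3959 ≈ 6481 mi, so the target fraction is f = 5500/6481 ≈ 0.849.
Interpolate at f ≈ 0.849 with slerp weights a = sin((1−f)δ)/sin δ ≈ 0.246, b = sin(fδ)/sin δ ≈ 0.986.
p = a·p₁ + b·p₂ ≈ (-0.669, 0.605, -0.432); φ = arcsin(p_z) ≈ -25.60°, λ = atan2(p_y, p_x) ≈ 137.90°.

≈ lat 26°S, lon 138°E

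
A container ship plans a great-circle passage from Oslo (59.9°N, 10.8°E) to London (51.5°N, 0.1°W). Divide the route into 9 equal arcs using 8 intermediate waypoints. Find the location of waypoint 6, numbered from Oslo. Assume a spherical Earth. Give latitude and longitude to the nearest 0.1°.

The haversine formula gives a central angle δ ≈ 0.181 rad (10.4°) between the endpoints.
Interpolate at f = 6/9 with slerp weights a = sin((1−f)δ)/sin δ ≈ 0.335, b = sin(fδ)/sin δ ≈ 0.669.
p = a·p₁ + b·p₂ ≈ (0.581, 0.031, 0.813); φ = arcsin(p_z) ≈ 54.40°, λ = atan2(p_y, p_x) ≈ 3.03°.

≈ 54.4°N, 3.0°E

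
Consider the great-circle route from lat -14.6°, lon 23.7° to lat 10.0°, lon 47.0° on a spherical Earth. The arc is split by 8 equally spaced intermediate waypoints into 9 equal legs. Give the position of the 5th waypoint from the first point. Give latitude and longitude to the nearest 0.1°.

Convert each endpoint to a unit vector on the sphere (x = cos φ cos λ, y = cos φ sin λ, z = sin φ).
The central angle between the endpoints is δ = arccos(p₁·p₂) ≈ 0.589 rad (33.7°).
Interpolate at f = 5/9 with slerp weights a = sin((1−f)δ)/sin δ ≈ 0.466, b = sin(fδ)/sin δ ≈ 0.579.
p = a·p₁ + b·p₂ ≈ (0.801, 0.598, -0.017); φ = arcsin(p_z) ≈ -0.97°, λ = atan2(p_y, p_x) ≈ 36.73°.

≈ lat -1.0°, lon 36.7°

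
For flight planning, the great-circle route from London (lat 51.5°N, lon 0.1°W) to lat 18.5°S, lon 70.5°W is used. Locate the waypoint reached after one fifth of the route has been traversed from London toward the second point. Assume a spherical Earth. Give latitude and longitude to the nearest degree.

≈ lat 41°N, lon 22°W

Write both endpoints as unit vectors p₁, p₂ with components (cos φ cos λ, cos φ sin λ, sin φ).
The central angle between the endpoints is δ = arccos(p₁·p₂) ≈ 1.621 rad (92.9°).
Interpolate at f = 1/5 with slerp weights a = sin((1−f)δ)/sin δ ≈ 0.964, b = sin(fδ)/sin δ ≈ 0.319.
p = a·p₁ + b·p₂ ≈ (0.701, -0.286, 0.653); φ = arcsin(p_z) ≈ 40.78°, λ = atan2(p_y, p_x) ≈ -22.21°.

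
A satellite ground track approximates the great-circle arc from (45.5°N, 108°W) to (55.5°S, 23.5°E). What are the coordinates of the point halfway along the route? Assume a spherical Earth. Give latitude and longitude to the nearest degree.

≈ (12°S, 56°W)

Write both endpoints as unit vectors p₁, p₂ with components (cos φ cos λ, cos φ sin λ, sin φ).
The central angle between the endpoints is δ = arccos(p₁·p₂) ≈ 2.588 rad (148.3°).
Interpolate at f = 1/2 with slerp weights a = sin((1−f)δ)/sin δ ≈ 1.831, b = sin(fδ)/sin δ ≈ 1.831.
p = a·p₁ + b·p₂ ≈ (0.555, -0.807, -0.203); φ = arcsin(p_z) ≈ -11.71°, λ = atan2(p_y, p_x) ≈ -55.51°.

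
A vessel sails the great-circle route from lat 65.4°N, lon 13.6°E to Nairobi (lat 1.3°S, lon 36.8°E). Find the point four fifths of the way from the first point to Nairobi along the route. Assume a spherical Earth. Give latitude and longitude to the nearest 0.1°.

Write both endpoints as unit vectors p₁, p₂ with components (cos φ cos λ, cos φ sin λ, sin φ).
The central angle between the endpoints is δ = arccos(p₁·p₂) ≈ 1.200 rad (68.8°).
Interpolate at f = 4/5 with slerp weights a = sin((1−f)δ)/sin δ ≈ 0.255, b = sin(fδ)/sin δ ≈ 0.879.
p = a·p₁ + b·p₂ ≈ (0.807, 0.551, 0.212); φ = arcsin(p_z) ≈ 12.24°, λ = atan2(p_y, p_x) ≈ 34.35°.

≈ lat 12.2°N, lon 34.3°E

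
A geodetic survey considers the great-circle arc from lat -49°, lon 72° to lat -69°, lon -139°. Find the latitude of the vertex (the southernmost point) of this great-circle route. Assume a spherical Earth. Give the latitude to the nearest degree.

The great circle lies in the plane with unit normal n̂ = (p₁ × p₂)/|p₁ × p₂|.
Here n̂_z ≈ +0.140; the vertex latitude is φ_max = arccos|n̂_z| ≈ 81.9°.
Check via Clairaut: cos φ_max = |cos φ₁| · sin C = cos(49.0°)·sin(167.7°) ≈ 0.140, again giving ≈ 81.9°.

≈ -82°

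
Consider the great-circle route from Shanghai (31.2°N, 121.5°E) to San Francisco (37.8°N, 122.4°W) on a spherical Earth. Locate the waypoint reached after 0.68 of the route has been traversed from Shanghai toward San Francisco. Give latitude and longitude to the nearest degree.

Convert each endpoint to a unit vector on the sphere (x = cos φ cos λ, y = cos φ sin λ, z = sin φ).
The central angle between the endpoints is δ = arccos(p₁·p₂) ≈ 1.551 rad (88.8°).
Interpolate at f = 0.68 with slerp weights a = sin((1−f)δ)/sin δ ≈ 0.476, b = sin(fδ)/sin δ ≈ 0.870.
p = a·p₁ + b·p₂ ≈ (-0.581, -0.233, 0.780); φ = arcsin(p_z) ≈ 51.24°, λ = atan2(p_y, p_x) ≈ -158.15°.

≈ 51°N, 158°W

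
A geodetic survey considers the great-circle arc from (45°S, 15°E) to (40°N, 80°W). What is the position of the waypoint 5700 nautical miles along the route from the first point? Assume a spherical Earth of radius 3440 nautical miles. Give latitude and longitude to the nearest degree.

≈ (23°N, 58°W)

Write both endpoints as unit vectors p₁, p₂ with components (cos φ cos λ, cos φ sin λ, sin φ).
The central angle between the endpoints is δ = arccos(p₁·p₂) ≈ 2.096 rad (120.1°). The total great-circle distance is δ·R ≈ 2.096 × 3440 ≈ 7212 nmi, so the target fraction is f = 5700/7212 ≈ 0.790.
Interpolate at f ≈ 0.790 with slerp weights a = sin((1−f)δ)/sin δ ≈ 0.492, b = sin(fδ)/sin δ ≈ 1.152.
p = a·p₁ + b·p₂ ≈ (0.489, -0.779, 0.393); φ = arcsin(p_z) ≈ 23.12°, λ = atan2(p_y, p_x) ≈ -57.87°.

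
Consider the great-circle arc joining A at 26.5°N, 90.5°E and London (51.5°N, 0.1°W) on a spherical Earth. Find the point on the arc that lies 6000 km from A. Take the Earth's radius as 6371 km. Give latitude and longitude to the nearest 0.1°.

≈ 53.6°N, 26.1°E

Write both endpoints as unit vectors p₁, p₂ with components (cos φ cos λ, cos φ sin λ, sin φ).
The central angle between the endpoints is δ = arccos(p₁·p₂) ≈ 1.220 rad (69.9°). The total great-circle distance is δ·R ≈ 1.220 × 6371 ≈ 7775 km, so the target fraction is f = 6000/7775 ≈ 0.772.
Interpolate at f ≈ 0.772 with slerp weights a = sin((1−f)δ)/sin δ ≈ 0.293, b = sin(fδ)/sin δ ≈ 0.861.
p = a·p₁ + b·p₂ ≈ (0.534, 0.261, 0.804); φ = arcsin(p_z) ≈ 53.55°, λ = atan2(p_y, p_x) ≈ 26.07°.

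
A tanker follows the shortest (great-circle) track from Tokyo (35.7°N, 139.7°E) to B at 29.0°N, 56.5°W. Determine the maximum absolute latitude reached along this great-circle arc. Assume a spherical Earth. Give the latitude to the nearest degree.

The great circle lies in the plane with unit normal n̂ = (p₁ × p₂)/|p₁ × p₂|.
Here n̂_z ≈ +0.216; the vertex latitude is φ_max = arccos|n̂_z| ≈ 77.5°.

≈ 78°N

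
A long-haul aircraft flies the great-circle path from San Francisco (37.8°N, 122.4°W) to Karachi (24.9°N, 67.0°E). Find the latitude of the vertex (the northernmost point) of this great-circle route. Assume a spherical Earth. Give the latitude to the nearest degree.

The great circle lies in the plane with unit normal n̂ = (p₁ × p₂)/|p₁ × p₂|.
Here n̂_z ≈ -0.131; the vertex latitude is φ_max = arccos|n̂_z| ≈ 82.5°.
Check via Clairaut: cos φ_max = |cos φ₁| · sin C = cos(37.8°)·sin(9.5°) ≈ 0.131, again giving ≈ 82.5°.

≈ 82°N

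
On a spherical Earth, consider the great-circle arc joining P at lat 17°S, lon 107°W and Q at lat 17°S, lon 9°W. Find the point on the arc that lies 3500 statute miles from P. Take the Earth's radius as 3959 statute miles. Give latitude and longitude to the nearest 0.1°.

≈ lat 24.9°S, lon 53.1°W

The haversine formula gives a central angle δ ≈ 1.613 rad (92.4°) between the endpoints. The total great-circle distance is δ·R ≈ 1.613 × 3959 ≈ 6384 mi, so the target fraction is f = 3500/6384 ≈ 0.548.
Interpolate at f ≈ 0.548 with slerp weights a = sin((1−f)δ)/sin δ ≈ 0.666, b = sin(fδ)/sin δ ≈ 0.774.
p = a·p₁ + b·p₂ ≈ (0.545, -0.725, -0.421); φ = arcsin(p_z) ≈ -24.91°, λ = atan2(p_y, p_x) ≈ -53.09°.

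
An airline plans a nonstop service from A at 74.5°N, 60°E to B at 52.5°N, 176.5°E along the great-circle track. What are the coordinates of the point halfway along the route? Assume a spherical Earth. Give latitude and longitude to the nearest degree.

≈ 73°N, 150°E

The haversine formula gives a central angle δ ≈ 0.807 rad (46.2°) between the endpoints.
Interpolate at f = 1/2 with slerp weights a = sin((1−f)δ)/sin δ ≈ 0.544, b = sin(fδ)/sin δ ≈ 0.544.
p = a·p₁ + b·p₂ ≈ (-0.258, 0.146, 0.955); φ = arcsin(p_z) ≈ 72.77°, λ = atan2(p_y, p_x) ≈ 150.46°.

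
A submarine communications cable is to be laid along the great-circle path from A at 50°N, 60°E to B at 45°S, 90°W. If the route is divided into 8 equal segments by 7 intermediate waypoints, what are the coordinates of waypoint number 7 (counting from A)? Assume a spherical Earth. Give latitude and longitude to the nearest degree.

≈ 34°S, 68°W

Write both endpoints as unit vectors p₁, p₂ with components (cos φ cos λ, cos φ sin λ, sin φ).
The central angle between the endpoints is δ = arccos(p₁·p₂) ≈ 2.780 rad (159.3°).
Interpolate at f = 7/8 with slerp weights a = sin((1−f)δ)/sin δ ≈ 0.962, b = sin(fδ)/sin δ ≈ 1.840.
p = a·p₁ + b·p₂ ≈ (0.309, -0.766, -0.564); φ = arcsin(p_z) ≈ -34.34°, λ = atan2(p_y, p_x) ≈ -68.00°.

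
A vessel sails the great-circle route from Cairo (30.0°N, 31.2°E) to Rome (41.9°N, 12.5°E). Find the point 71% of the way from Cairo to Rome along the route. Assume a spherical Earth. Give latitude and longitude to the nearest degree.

Write both endpoints as unit vectors p₁, p₂ with components (cos φ cos λ, cos φ sin λ, sin φ).
The central angle between the endpoints is δ = arccos(p₁·p₂) ≈ 0.335 rad (19.2°).
Interpolate at f = 0.71 with slerp weights a = sin((1−f)δ)/sin δ ≈ 0.295, b = sin(fδ)/sin δ ≈ 0.717.
p = a·p₁ + b·p₂ ≈ (0.739, 0.248, 0.626); φ = arcsin(p_z) ≈ 38.76°, λ = atan2(p_y, p_x) ≈ 18.53°.

≈ 39°N, 19°E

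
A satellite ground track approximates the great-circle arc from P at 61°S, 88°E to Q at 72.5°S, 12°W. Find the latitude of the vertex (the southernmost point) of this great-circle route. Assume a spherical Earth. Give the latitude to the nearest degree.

The great circle lies in the plane with unit normal n̂ = (p₁ × p₂)/|p₁ × p₂|.
Here n̂_z ≈ -0.244; the vertex latitude is φ_max = arccos|n̂_z| ≈ 75.9°.
Check via Clairaut: cos φ_max = |cos φ₁| · sin C = cos(61.0°)·sin(149.8°) ≈ 0.244, again giving ≈ 75.9°.

≈ 76°S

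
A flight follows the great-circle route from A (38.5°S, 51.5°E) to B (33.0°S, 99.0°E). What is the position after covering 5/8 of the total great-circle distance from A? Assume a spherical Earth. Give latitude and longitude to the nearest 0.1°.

≈ (37.3°S, 82.1°E)

The haversine formula gives a central angle δ ≈ 0.672 rad (38.5°) between the endpoints.
Interpolate at f = 5/8 with slerp weights a = sin((1−f)δ)/sin δ ≈ 0.401, b = sin(fδ)/sin δ ≈ 0.655.
p = a·p₁ + b·p₂ ≈ (0.109, 0.788, -0.606); φ = arcsin(p_z) ≈ -37.31°, λ = atan2(p_y, p_x) ≈ 82.11°.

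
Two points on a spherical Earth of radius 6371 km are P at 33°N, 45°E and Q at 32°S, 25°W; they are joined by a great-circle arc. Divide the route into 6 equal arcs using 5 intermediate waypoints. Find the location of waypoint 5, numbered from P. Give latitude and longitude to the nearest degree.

The haversine formula gives a central angle δ ≈ 1.616 rad (92.6°) between the endpoints.
Interpolate at f = 5/6 with slerp weights a = sin((1−f)δ)/sin δ ≈ 0.266, b = sin(fδ)/sin δ ≈ 0.976.
p = a·p₁ + b·p₂ ≈ (0.908, -0.192, -0.372); φ = arcsin(p_z) ≈ -21.85°, λ = atan2(p_y, p_x) ≈ -11.93°.

≈ 22°S, 12°W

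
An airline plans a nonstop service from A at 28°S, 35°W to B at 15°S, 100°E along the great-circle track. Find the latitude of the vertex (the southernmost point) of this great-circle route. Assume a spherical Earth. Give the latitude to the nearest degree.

≈ 47°S

The great circle lies in the plane with unit normal n̂ = (p₁ × p₂)/|p₁ × p₂|.
Here n̂_z ≈ +0.688; the vertex latitude is φ_max = arccos|n̂_z| ≈ 46.5°.
Check via Clairaut: cos φ_max = |cos φ₁| · sin C = cos(28.0°)·sin(128.8°) ≈ 0.688, again giving ≈ 46.5°.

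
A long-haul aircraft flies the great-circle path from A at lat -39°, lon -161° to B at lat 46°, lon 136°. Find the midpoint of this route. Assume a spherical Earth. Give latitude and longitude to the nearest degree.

≈ lat 4°, lon 169°

Write both endpoints as unit vectors p₁, p₂ with components (cos φ cos λ, cos φ sin λ, sin φ).
The central angle between the endpoints is δ = arccos(p₁·p₂) ≈ 1.780 rad (102.0°).
Interpolate at f = 1/2 with slerp weights a = sin((1−f)δ)/sin δ ≈ 0.794, b = sin(fδ)/sin δ ≈ 0.794.
p = a·p₁ + b·p₂ ≈ (-0.981, 0.182, 0.072); φ = arcsin(p_z) ≈ 4.10°, λ = atan2(p_y, p_x) ≈ 169.47°.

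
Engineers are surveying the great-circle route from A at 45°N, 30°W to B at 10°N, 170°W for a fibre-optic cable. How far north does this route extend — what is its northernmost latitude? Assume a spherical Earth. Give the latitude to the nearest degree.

≈ 61°N

The great circle lies in the plane with unit normal n̂ = (p₁ × p₂)/|p₁ × p₂|.
Here n̂_z ≈ -0.491; the vertex latitude is φ_max = arccos|n̂_z| ≈ 60.6°.
Check via Clairaut: cos φ_max = |cos φ₁| · sin C = cos(45.0°)·sin(44.0°) ≈ 0.491, again giving ≈ 60.6°.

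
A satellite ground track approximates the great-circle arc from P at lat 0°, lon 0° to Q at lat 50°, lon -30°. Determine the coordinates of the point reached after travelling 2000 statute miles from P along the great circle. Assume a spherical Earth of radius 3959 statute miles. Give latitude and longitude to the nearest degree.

≈ lat 27°, lon -12°

Convert each endpoint to a unit vector on the sphere (x = cos φ cos λ, y = cos φ sin λ, z = sin φ).
The central angle between the endpoints is δ = arccos(p₁·p₂) ≈ 0.980 rad (56.2°). The total great-circle distance is δ·R ≈ 0.980 × 3959 ≈ 3881 mi, so the target fraction is f = 2000/3881 ≈ 0.515.
Interpolate at f ≈ 0.515 with slerp weights a = sin((1−f)δ)/sin δ ≈ 0.551, b = sin(fδ)/sin δ ≈ 0.583.
p = a·p₁ + b·p₂ ≈ (0.875, -0.187, 0.446); φ = arcsin(p_z) ≈ 26.51°, λ = atan2(p_y, p_x) ≈ -12.08°.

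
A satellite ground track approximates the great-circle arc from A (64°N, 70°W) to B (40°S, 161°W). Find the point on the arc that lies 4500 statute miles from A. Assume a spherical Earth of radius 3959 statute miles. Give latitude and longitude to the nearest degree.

≈ (14°N, 132°W)

Convert each endpoint to a unit vector on the sphere (x = cos φ cos λ, y = cos φ sin λ, z = sin φ).
The central angle between the endpoints is δ = arccos(p₁·p₂) ≈ 2.194 rad (125.7°). The total great-circle distance is δ·R ≈ 2.194 × 3959 ≈ 8686 mi, so the target fraction is f = 4500/8686 ≈ 0.518.
Interpolate at f ≈ 0.518 with slerp weights a = sin((1−f)δ)/sin δ ≈ 1.073, b = sin(fδ)/sin δ ≈ 1.117.
p = a·p₁ + b·p₂ ≈ (-0.648, -0.720, 0.246); φ = arcsin(p_z) ≈ 14.24°, λ = atan2(p_y, p_x) ≈ -131.98°.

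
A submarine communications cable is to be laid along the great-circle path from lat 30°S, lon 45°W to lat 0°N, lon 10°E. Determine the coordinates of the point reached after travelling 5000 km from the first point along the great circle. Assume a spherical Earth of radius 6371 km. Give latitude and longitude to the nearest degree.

From cos δ = sin φ₁ sin φ₂ + cos φ₁ cos φ₂ cos Δλ, the central angle is δ ≈ 1.051 rad (60.2°). The total great-circle distance is δ·R ≈ 1.051 × 6371 ≈ 6696 km, so the target fraction is f = 5000/6696 ≈ 0.747.
Interpolate at f ≈ 0.747 with slerp weights a = sin((1−f)δ)/sin δ ≈ 0.303, b = sin(fδ)/sin δ ≈ 0.814.
p = a·p₁ + b·p₂ ≈ (0.987, -0.044, -0.152); φ = arcsin(p_z) ≈ -8.72°, λ = atan2(p_y, p_x) ≈ -2.56°.

≈ lat 9°S, lon 3°W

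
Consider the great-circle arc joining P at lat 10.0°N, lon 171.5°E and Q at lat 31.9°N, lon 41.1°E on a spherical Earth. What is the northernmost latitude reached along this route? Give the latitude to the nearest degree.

≈ 45°N

The great circle lies in the plane with unit normal n̂ = (p₁ × p₂)/|p₁ × p₂|.
Here n̂_z ≈ -0.713; the vertex latitude is φ_max = arccos|n̂_z| ≈ 44.5°.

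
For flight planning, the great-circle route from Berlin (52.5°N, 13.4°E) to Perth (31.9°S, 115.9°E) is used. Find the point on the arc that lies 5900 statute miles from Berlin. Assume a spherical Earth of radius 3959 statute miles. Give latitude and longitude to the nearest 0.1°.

Write both endpoints as unit vectors p₁, p₂ with components (cos φ cos λ, cos φ sin λ, sin φ).
The central angle between the endpoints is δ = arccos(p₁·p₂) ≈ 2.131 rad (122.1°). The total great-circle distance is δ·R ≈ 2.131 × 3959 ≈ 8435 mi, so the target fraction is f = 5900/8435 ≈ 0.699.
Interpolate at f ≈ 0.699 with slerp weights a = sin((1−f)δ)/sin δ ≈ 0.705, b = sin(fδ)/sin δ ≈ 1.176.
p = a·p₁ + b·p₂ ≈ (-0.019, 0.998, -0.062); φ = arcsin(p_z) ≈ -3.56°, λ = atan2(p_y, p_x) ≈ 91.07°.

≈ (3.6°S, 91.1°E)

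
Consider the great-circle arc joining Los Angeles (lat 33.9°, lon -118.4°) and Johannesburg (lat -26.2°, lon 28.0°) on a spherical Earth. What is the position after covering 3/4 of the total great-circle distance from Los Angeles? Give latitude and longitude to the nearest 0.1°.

≈ lat -7.8°, lon -6.5°

From cos δ = sin φ₁ sin φ₂ + cos φ₁ cos φ₂ cos Δλ, the central angle is δ ≈ 2.619 rad (150.1°).
Interpolate at f = 3/4 with slerp weights a = sin((1−f)δ)/sin δ ≈ 1.220, b = sin(fδ)/sin δ ≈ 1.851.
p = a·p₁ + b·p₂ ≈ (0.984, -0.111, -0.136); φ = arcsin(p_z) ≈ -7.84°, λ = atan2(p_y, p_x) ≈ -6.45°.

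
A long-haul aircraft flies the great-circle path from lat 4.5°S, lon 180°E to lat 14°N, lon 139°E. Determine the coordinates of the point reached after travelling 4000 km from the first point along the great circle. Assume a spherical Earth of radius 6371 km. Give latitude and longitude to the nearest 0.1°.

≈ lat 10.7°N, lon 147.2°E

Convert each endpoint to a unit vector on the sphere (x = cos φ cos λ, y = cos φ sin λ, z = sin φ).
The central angle between the endpoints is δ = arccos(p₁·p₂) ≈ 0.780 rad (44.7°). The total great-circle distance is δ·R ≈ 0.780 × 6371 ≈ 4968 km, so the target fraction is f = 4000/4968 ≈ 0.805.
Interpolate at f ≈ 0.805 with slerp weights a = sin((1−f)δ)/sin δ ≈ 0.215, b = sin(fδ)/sin δ ≈ 0.835.
p = a·p₁ + b·p₂ ≈ (-0.826, 0.532, 0.185); φ = arcsin(p_z) ≈ 10.67°, λ = atan2(p_y, p_x) ≈ 147.24°.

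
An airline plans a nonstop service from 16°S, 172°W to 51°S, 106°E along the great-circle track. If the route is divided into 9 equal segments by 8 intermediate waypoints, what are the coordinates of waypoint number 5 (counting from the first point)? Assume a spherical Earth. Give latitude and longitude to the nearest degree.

Convert each endpoint to a unit vector on the sphere (x = cos φ cos λ, y = cos φ sin λ, z = sin φ).
The central angle between the endpoints is δ = arccos(p₁·p₂) ≈ 1.268 rad (72.6°).
Interpolate at f = 5/9 with slerp weights a = sin((1−f)δ)/sin δ ≈ 0.560, b = sin(fδ)/sin δ ≈ 0.678.
p = a·p₁ + b·p₂ ≈ (-0.650, 0.336, -0.681); φ = arcsin(p_z) ≈ -42.96°, λ = atan2(p_y, p_x) ≈ 152.71°.

≈ 43°S, 153°E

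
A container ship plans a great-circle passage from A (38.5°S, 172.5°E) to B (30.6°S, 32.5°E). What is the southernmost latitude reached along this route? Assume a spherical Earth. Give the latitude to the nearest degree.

The great circle lies in the plane with unit normal n̂ = (p₁ × p₂)/|p₁ × p₂|.
Here n̂_z ≈ -0.442; the vertex latitude is φ_max = arccos|n̂_z| ≈ 63.8°.
Check via Clairaut: cos φ_max = |cos φ₁| · sin C = cos(38.5°)·sin(145.6°) ≈ 0.442, again giving ≈ 63.8°.

≈ 64°S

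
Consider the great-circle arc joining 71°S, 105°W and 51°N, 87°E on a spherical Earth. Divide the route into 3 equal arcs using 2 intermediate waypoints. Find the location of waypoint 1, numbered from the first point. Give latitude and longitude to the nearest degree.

Convert each endpoint to a unit vector on the sphere (x = cos φ cos λ, y = cos φ sin λ, z = sin φ).
The central angle between the endpoints is δ = arccos(p₁·p₂) ≈ 2.780 rad (159.3°).
Interpolate at f = 1/3 with slerp weights a = sin((1−f)δ)/sin δ ≈ 2.712, b = sin(fδ)/sin δ ≈ 2.258.
p = a·p₁ + b·p₂ ≈ (-0.154, 0.566, -0.810); φ = arcsin(p_z) ≈ -54.07°, λ = atan2(p_y, p_x) ≈ 105.23°.

≈ 54°S, 105°E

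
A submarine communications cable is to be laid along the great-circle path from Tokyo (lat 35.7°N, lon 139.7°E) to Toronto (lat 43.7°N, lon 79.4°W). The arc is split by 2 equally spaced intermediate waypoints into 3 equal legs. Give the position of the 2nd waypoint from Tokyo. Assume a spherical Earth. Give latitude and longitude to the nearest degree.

The haversine formula gives a central angle δ ≈ 1.623 rad (93.0°) between the endpoints.
Interpolate at f = 2/3 with slerp weights a = sin((1−f)δ)/sin δ ≈ 0.516, b = sin(fδ)/sin δ ≈ 0.884.
p = a·p₁ + b·p₂ ≈ (-0.202, -0.357, 0.912); φ = arcsin(p_z) ≈ 65.76°, λ = atan2(p_y, p_x) ≈ -119.46°.

≈ lat 66°N, lon 119°W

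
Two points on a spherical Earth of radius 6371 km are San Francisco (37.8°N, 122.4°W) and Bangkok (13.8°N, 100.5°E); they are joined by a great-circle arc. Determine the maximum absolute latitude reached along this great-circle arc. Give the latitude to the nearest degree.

The great circle lies in the plane with unit normal n̂ = (p₁ × p₂)/|p₁ × p₂|.
Here n̂_z ≈ -0.574; the vertex latitude is φ_max = arccos|n̂_z| ≈ 54.9°.
Check via Clairaut: cos φ_max = |cos φ₁| · sin C = cos(37.8°)·sin(46.6°) ≈ 0.574, again giving ≈ 54.9°.

≈ 55°N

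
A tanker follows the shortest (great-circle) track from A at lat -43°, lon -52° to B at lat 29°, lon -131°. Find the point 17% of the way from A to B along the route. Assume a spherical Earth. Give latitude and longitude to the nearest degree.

From cos δ = sin φ₁ sin φ₂ + cos φ₁ cos φ₂ cos Δλ, the central angle is δ ≈ 1.781 rad (102.0°).
Interpolate at f = 0.17 with slerp weights a = sin((1−f)δ)/sin δ ≈ 1.018, b = sin(fδ)/sin δ ≈ 0.305.
p = a·p₁ + b·p₂ ≈ (0.283, -0.788, -0.547); φ = arcsin(p_z) ≈ -33.13°, λ = atan2(p_y, p_x) ≈ -70.21°.

≈ lat -33°, lon -70°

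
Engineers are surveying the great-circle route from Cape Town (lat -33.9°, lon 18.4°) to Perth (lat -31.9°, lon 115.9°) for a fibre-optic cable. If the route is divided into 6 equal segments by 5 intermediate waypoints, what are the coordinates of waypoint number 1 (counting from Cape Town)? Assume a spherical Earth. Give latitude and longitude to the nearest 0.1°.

≈ lat -39.7°, lon 33.0°

From cos δ = sin φ₁ sin φ₂ + cos φ₁ cos φ₂ cos Δλ, the central angle is δ ≈ 1.367 rad (78.3°).
Interpolate at f = 1/6 with slerp weights a = sin((1−f)δ)/sin δ ≈ 0.927, b = sin(fδ)/sin δ ≈ 0.231.
p = a·p₁ + b·p₂ ≈ (0.645, 0.419, -0.639); φ = arcsin(p_z) ≈ -39.73°, λ = atan2(p_y, p_x) ≈ 33.02°.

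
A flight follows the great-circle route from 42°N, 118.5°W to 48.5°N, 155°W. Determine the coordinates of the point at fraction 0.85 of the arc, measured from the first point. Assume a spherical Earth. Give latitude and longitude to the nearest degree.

≈ 48°N, 149°W

Convert each endpoint to a unit vector on the sphere (x = cos φ cos λ, y = cos φ sin λ, z = sin φ).
The central angle between the endpoints is δ = arccos(p₁·p₂) ≈ 0.458 rad (26.2°).
Interpolate at f = 0.85 with slerp weights a = sin((1−f)δ)/sin δ ≈ 0.155, b = sin(fδ)/sin δ ≈ 0.858.
p = a·p₁ + b·p₂ ≈ (-0.571, -0.342, 0.747); φ = arcsin(p_z) ≈ 48.31°, λ = atan2(p_y, p_x) ≈ -149.08°.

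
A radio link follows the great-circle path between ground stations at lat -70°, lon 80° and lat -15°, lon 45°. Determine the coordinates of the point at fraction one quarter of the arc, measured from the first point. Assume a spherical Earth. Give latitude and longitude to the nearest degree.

≈ lat -57°, lon 62°

Write both endpoints as unit vectors p₁, p₂ with components (cos φ cos λ, cos φ sin λ, sin φ).
The central angle between the endpoints is δ = arccos(p₁·p₂) ≈ 1.031 rad (59.1°).
Interpolate at f = 1/4 with slerp weights a = sin((1−f)δ)/sin δ ≈ 0.814, b = sin(fδ)/sin δ ≈ 0.297.
p = a·p₁ + b·p₂ ≈ (0.251, 0.477, -0.842); φ = arcsin(p_z) ≈ -57.36°, λ = atan2(p_y, p_x) ≈ 62.23°.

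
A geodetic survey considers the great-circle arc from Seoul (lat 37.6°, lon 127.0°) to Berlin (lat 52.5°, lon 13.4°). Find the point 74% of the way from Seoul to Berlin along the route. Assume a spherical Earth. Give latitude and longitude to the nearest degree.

≈ lat 62°, lon 45°

The haversine formula gives a central angle δ ≈ 1.276 rad (73.1°) between the endpoints.
Interpolate at f = 0.74 with slerp weights a = sin((1−f)δ)/sin δ ≈ 0.340, b = sin(fδ)/sin δ ≈ 0.846.
p = a·p₁ + b·p₂ ≈ (0.339, 0.335, 0.879); φ = arcsin(p_z) ≈ 61.55°, λ = atan2(p_y, p_x) ≈ 44.64°.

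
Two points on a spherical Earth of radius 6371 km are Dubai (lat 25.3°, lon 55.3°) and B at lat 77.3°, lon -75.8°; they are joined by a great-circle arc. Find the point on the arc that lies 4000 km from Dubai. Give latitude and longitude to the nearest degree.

The haversine formula gives a central angle δ ≈ 1.280 rad (73.4°) between the endpoints. The total great-circle distance is δ·R ≈ 1.280 × 6371 ≈ 8158 km, so the target fraction is f = 4000/8158 ≈ 0.490.
Interpolate at f ≈ 0.490 with slerp weights a = sin((1−f)δ)/sin δ ≈ 0.634, b = sin(fδ)/sin δ ≈ 0.613.
p = a·p₁ + b·p₂ ≈ (0.359, 0.340, 0.869); φ = arcsin(p_z) ≈ 60.33°, λ = atan2(p_y, p_x) ≈ 43.46°.

≈ lat 60°, lon 43°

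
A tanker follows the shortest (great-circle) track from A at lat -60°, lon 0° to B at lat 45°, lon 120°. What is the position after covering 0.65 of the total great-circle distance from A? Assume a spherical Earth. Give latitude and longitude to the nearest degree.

Convert each endpoint to a unit vector on the sphere (x = cos φ cos λ, y = cos φ sin λ, z = sin φ).
The central angle between the endpoints is δ = arccos(p₁·p₂) ≈ 2.480 rad (142.1°).
Interpolate at f = 0.65 with slerp weights a = sin((1−f)δ)/sin δ ≈ 1.242, b = sin(fδ)/sin δ ≈ 1.627.
p = a·p₁ + b·p₂ ≈ (0.046, 0.996, 0.074); φ = arcsin(p_z) ≈ 4.26°, λ = atan2(p_y, p_x) ≈ 87.35°.

≈ lat 4°, lon 87°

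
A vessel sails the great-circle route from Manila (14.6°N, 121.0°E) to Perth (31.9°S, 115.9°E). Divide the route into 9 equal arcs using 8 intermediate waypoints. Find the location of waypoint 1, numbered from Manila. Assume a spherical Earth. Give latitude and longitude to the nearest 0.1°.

From cos δ = sin φ₁ sin φ₂ + cos φ₁ cos φ₂ cos Δλ, the central angle is δ ≈ 0.816 rad (46.8°).
Interpolate at f = 1/9 with slerp weights a = sin((1−f)δ)/sin δ ≈ 0.911, b = sin(fδ)/sin δ ≈ 0.124.
p = a·p₁ + b·p₂ ≈ (-0.500, 0.850, 0.164); φ = arcsin(p_z) ≈ 9.43°, λ = atan2(p_y, p_x) ≈ 120.46°.

≈ 9.4°N, 120.5°E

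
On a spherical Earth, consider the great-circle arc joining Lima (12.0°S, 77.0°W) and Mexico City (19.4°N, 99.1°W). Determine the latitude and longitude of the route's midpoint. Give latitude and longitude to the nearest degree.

≈ 4°N, 88°W

Write both endpoints as unit vectors p₁, p₂ with components (cos φ cos λ, cos φ sin λ, sin φ).
The central angle between the endpoints is δ = arccos(p₁·p₂) ≈ 0.667 rad (38.2°).
Interpolate at f = 1/2 with slerp weights a = sin((1−f)δ)/sin δ ≈ 0.529, b = sin(fδ)/sin δ ≈ 0.529.
p = a·p₁ + b·p₂ ≈ (0.037, -0.997, 0.066); φ = arcsin(p_z) ≈ 3.77°, λ = atan2(p_y, p_x) ≈ -87.85°.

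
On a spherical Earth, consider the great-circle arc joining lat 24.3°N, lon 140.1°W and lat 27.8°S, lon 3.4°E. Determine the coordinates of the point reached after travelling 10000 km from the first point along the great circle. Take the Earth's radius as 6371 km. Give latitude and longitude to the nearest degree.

≈ lat 13°S, lon 56°W

Write both endpoints as unit vectors p₁, p₂ with components (cos φ cos λ, cos φ sin λ, sin φ).
The central angle between the endpoints is δ = arccos(p₁·p₂) ≈ 2.568 rad (147.1°). The total great-circle distance is δ·R ≈ 2.568 × 6371 ≈ 16361 km, so the target fraction is f = 10000/16361 ≈ 0.611.
Interpolate at f ≈ 0.611 with slerp weights a = sin((1−f)δ)/sin δ ≈ 1.549, b = sin(fδ)/sin δ ≈ 1.843.
p = a·p₁ + b·p₂ ≈ (0.544, -0.809, -0.222); φ = arcsin(p_z) ≈ -12.83°, λ = atan2(p_y, p_x) ≈ -56.08°.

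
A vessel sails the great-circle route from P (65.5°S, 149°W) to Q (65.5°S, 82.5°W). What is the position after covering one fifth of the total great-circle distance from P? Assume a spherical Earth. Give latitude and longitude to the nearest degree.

≈ (68°S, 137°W)

The haversine formula gives a central angle δ ≈ 0.459 rad (26.3°) between the endpoints.
Interpolate at f = 1/5 with slerp weights a = sin((1−f)δ)/sin δ ≈ 0.810, b = sin(fδ)/sin δ ≈ 0.207.
p = a·p₁ + b·p₂ ≈ (-0.277, -0.258, -0.926); φ = arcsin(p_z) ≈ -67.76°, λ = atan2(p_y, p_x) ≈ -137.00°.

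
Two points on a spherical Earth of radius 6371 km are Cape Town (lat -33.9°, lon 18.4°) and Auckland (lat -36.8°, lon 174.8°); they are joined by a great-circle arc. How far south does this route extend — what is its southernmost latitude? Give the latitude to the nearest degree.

≈ -74°

The great circle lies in the plane with unit normal n̂ = (p₁ × p₂)/|p₁ × p₂|.
Here n̂_z ≈ +0.277; the vertex latitude is φ_max = arccos|n̂_z| ≈ 73.9°.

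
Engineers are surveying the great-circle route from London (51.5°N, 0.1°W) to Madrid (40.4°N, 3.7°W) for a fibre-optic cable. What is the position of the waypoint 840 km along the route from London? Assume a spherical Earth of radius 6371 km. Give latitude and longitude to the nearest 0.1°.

The haversine formula gives a central angle δ ≈ 0.199 rad (11.4°) between the endpoints. The total great-circle distance is δ·R ≈ 0.199 × 6371 ≈ 1265 km, so the target fraction is f = 840/1265 ≈ 0.664.
Interpolate at f ≈ 0.664 with slerp weights a = sin((1−f)δ)/sin δ ≈ 0.338, b = sin(fδ)/sin δ ≈ 0.667.
p = a·p₁ + b·p₂ ≈ (0.717, -0.033, 0.696); φ = arcsin(p_z) ≈ 44.14°, λ = atan2(p_y, p_x) ≈ -2.65°.

≈ 44.1°N, 2.6°W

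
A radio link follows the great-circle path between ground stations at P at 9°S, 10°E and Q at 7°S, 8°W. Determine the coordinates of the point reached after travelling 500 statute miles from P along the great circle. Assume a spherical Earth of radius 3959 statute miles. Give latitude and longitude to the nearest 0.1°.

The haversine formula gives a central angle δ ≈ 0.313 rad (17.9°) between the endpoints. The total great-circle distance is δ·R ≈ 0.313 × 3959 ≈ 1239 mi, so the target fraction is f = 500/1239 ≈ 0.403.
Interpolate at f ≈ 0.403 with slerp weights a = sin((1−f)δ)/sin δ ≈ 0.603, b = sin(fδ)/sin δ ≈ 0.409.
p = a·p₁ + b·p₂ ≈ (0.988, 0.047, -0.144); φ = arcsin(p_z) ≈ -8.29°, λ = atan2(p_y, p_x) ≈ 2.72°.

≈ 8.3°S, 2.7°E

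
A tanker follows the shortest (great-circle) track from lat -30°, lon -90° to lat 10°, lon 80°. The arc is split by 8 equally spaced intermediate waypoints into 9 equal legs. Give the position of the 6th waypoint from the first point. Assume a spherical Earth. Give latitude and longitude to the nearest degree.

≈ lat -38°, lon 56°

Convert each endpoint to a unit vector on the sphere (x = cos φ cos λ, y = cos φ sin λ, z = sin φ).
The central angle between the endpoints is δ = arccos(p₁·p₂) ≈ 2.756 rad (157.9°).
Interpolate at f = 6/9 with slerp weights a = sin((1−f)δ)/sin δ ≈ 2.116, b = sin(fδ)/sin δ ≈ 2.567.
p = a·p₁ + b·p₂ ≈ (0.439, 0.658, -0.612); φ = arcsin(p_z) ≈ -37.73°, λ = atan2(p_y, p_x) ≈ 56.28°.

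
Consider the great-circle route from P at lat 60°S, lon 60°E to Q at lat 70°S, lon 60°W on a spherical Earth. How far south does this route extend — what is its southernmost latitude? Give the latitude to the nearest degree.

The great circle lies in the plane with unit normal n̂ = (p₁ × p₂)/|p₁ × p₂|.
Here n̂_z ≈ -0.216; the vertex latitude is φ_max = arccos|n̂_z| ≈ 77.5°.
Check via Clairaut: cos φ_max = |cos φ₁| · sin C = cos(60.0°)·sin(154.4°) ≈ 0.216, again giving ≈ 77.5°.

≈ 78°S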